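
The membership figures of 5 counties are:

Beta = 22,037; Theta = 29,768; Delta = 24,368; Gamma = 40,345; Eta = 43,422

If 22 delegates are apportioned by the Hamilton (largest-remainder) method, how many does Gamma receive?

6

Standard divisor: 159940 ÷ 22 = 7270.
Standard quotas: Beta 3.0312, Theta 4.0946, Delta 3.3519, Gamma 5.5495, Eta 5.9728.
Lower quotas: Beta 3, Theta 4, Delta 3, Gamma 5, Eta 5 (sum 20, leaving 2 seats).
Remainders in descending order: Eta 0.9728, Gamma 0.5495, Delta 0.3519, Theta 0.0946, Beta 0.0312.
Largest remainders: Eta, Gamma receive the extra seats.
Gamma receives 6.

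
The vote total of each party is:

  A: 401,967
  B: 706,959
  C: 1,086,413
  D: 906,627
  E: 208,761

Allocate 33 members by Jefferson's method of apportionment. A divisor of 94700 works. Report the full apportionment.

With modified divisor 94700: modified quotas A 4.245, B 7.465, C 11.472, D 9.574, E 2.204.
Rounding down: A 4, B 7, C 11, D 9, E 2 (total 33).

A 4, B 7, C 11, D 9, E 2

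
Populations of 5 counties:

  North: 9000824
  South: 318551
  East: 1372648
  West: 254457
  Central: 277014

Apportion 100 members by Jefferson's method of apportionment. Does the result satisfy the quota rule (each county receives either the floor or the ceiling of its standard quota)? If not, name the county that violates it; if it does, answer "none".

North

Standard quotas: North 80.196, South 2.838, East 12.230, West 2.267, Central 2.468.
Jefferson allocation: North 82, South 2, East 12, West 2, Central 2.
North has quota 80.196 (lower 80, upper 81) but receives 82 — outside the quota interval.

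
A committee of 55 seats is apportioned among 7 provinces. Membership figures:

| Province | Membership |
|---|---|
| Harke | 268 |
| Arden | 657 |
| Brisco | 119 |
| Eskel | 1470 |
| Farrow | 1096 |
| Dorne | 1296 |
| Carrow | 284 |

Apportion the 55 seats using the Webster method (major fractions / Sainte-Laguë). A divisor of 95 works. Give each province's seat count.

With modified divisor 95: modified quotas Harke 2.821, Arden 6.916, Brisco 1.253, Eskel 15.474, Farrow 11.537, Dorne 13.642, Carrow 2.989.
Rounding to the nearest integer: Harke 3, Arden 7, Brisco 1, Eskel 15, Farrow 12, Dorne 14, Carrow 3 (total 55).

Harke: 3, Arden: 7, Brisco: 1, Eskel: 15, Farrow: 12, Dorne: 14, Carrow: 3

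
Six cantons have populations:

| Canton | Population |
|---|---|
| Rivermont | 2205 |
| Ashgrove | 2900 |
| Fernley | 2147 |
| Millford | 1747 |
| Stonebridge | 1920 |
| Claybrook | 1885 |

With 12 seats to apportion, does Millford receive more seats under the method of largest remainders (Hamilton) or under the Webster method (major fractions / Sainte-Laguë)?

Webster

Hamilton: Rivermont 2, Ashgrove 3, Fernley 2, Millford 1, Stonebridge 2, Claybrook 2.
Webster: Rivermont 2, Ashgrove 2, Fernley 2, Millford 2, Stonebridge 2, Claybrook 2.
Millford gets 1 under Hamilton and 2 under Webster.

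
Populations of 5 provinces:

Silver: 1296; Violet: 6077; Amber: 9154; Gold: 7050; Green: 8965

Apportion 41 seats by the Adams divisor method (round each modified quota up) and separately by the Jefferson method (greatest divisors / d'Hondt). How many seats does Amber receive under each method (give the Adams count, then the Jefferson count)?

Adams: Silver 2, Violet 8, Amber 11, Gold 9, Green 11.
Jefferson: Silver 1, Violet 8, Amber 12, Gold 9, Green 11.
Amber gets 11 under Adams and 12 under Jefferson.

11 and 12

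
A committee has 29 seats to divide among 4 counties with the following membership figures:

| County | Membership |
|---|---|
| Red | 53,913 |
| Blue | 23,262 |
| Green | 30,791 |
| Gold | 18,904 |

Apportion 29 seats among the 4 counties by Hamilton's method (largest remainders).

Red 13, Blue 5, Green 7, Gold 4

Total 126870; standard divisor 126870/29 ≈ 4374.828.
Standard quotas: Red 12.3235, Blue 5.3172, Green 7.0382, Gold 4.3211.
Lower quotas: Red 12, Blue 5, Green 7, Gold 4 (sum 28, leaving 1 seat).
Remainders in descending order: Red 0.3235, Gold 0.3211, Blue 0.3172, Green 0.0382.
The surplus seat goes to Red.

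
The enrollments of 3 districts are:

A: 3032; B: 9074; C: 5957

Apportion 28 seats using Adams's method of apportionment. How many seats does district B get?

Standard divisor 18063/28 ≈ 645.107; standard quotas: A 4.700, B 14.066, C 9.234.
Rounding up gives 5, 15, 10 = 30 seats, so the divisor must be adjusted.
With modified divisor 680: modified quotas A 4.459, B 13.344, C 8.760.
Rounding up: A 5, B 14, C 9 (total 28).
B receives 14.

14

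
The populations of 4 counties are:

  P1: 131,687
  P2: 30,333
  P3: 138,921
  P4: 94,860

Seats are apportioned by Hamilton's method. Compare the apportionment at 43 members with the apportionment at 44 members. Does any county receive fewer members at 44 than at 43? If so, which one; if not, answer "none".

At 43 seats: P1 15, P2 3, P3 15, P4 10.
At 44 seats: P1 15, P2 3, P3 15, P4 11.
No county's allocation decreased.

none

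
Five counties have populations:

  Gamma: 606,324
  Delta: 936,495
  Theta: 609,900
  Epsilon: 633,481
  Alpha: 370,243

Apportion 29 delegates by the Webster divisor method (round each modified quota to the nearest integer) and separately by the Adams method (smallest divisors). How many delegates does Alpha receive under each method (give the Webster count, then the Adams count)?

Webster: Gamma 6, Delta 8, Theta 6, Epsilon 6, Alpha 3.
Adams: Gamma 5, Delta 8, Theta 6, Epsilon 6, Alpha 4.
Alpha gets 3 under Webster and 4 under Adams.

3 and 4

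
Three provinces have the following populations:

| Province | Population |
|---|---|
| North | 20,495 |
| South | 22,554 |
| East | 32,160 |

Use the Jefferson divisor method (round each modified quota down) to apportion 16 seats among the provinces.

North=4, South=5, East=7

Standard divisor 75209/16 ≈ 4700.562; standard quotas: North 4.360, South 4.798, East 6.842.
Rounding down gives 4, 4, 6 = 14 seats, so the divisor must be adjusted.
With modified divisor 4300: modified quotas North 4.766, South 5.245, East 7.479.
Rounding down: North 4, South 5, East 7 (total 16).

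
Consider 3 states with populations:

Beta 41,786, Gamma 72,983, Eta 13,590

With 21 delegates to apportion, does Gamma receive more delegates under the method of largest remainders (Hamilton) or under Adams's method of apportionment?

Hamilton: Beta 7, Gamma 12, Eta 2.
Adams: Beta 7, Gamma 11, Eta 3.
Gamma gets 12 under Hamilton and 11 under Adams.

Hamilton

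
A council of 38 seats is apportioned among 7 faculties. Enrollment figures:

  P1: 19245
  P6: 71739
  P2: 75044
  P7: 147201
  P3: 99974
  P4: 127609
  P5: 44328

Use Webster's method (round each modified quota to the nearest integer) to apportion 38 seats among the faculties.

Standard divisor 585140/38 ≈ 15398.421; standard quotas: P1 1.250, P6 4.659, P2 4.873, P7 9.559, P3 6.492, P4 8.287, P5 2.879.
Rounding to the nearest integer gives P1 1, P6 5, P2 5, P7 10, P3 6, P4 8, P5 3 — total 38, matching the house size, so no adjustment is needed.

P1=1, P6=5, P2=5, P7=10, P3=6, P4=8, P5=3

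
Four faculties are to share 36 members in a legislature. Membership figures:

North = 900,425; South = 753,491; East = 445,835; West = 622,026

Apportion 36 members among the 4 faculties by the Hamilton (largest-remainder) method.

Standard divisor: 2721777 ÷ 36 ≈ 75604.917.
Standard quotas: North 11.9096, South 9.9662, East 5.8969, West 8.2273.
Lower quotas: North 11, South 9, East 5, West 8 (sum 33, leaving 3 seats).
Remainders in descending order: South 0.9662, North 0.9096, East 0.8969, West 0.2273.
Largest remainders: South, North, East receive the extra seats.

North: 12, South: 10, East: 6, West: 8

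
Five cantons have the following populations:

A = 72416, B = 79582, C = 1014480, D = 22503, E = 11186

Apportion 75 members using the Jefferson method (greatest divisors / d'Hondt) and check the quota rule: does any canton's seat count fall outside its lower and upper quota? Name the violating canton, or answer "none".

C

Standard quotas: A 4.525, B 4.973, C 63.396, D 1.406, E 0.699.
Jefferson allocation: A 4, B 5, C 65, D 1, E 0.
C has quota 63.396 (lower 63, upper 64) but receives 65 — outside the quota interval.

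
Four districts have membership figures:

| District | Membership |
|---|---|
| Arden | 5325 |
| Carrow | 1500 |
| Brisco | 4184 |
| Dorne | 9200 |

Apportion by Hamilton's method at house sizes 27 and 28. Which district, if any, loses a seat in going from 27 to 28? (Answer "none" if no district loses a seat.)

none

At 27 seats: Arden 7, Carrow 2, Brisco 6, Dorne 12.
At 28 seats: Arden 7, Carrow 2, Brisco 6, Dorne 13.
No district's allocation decreased.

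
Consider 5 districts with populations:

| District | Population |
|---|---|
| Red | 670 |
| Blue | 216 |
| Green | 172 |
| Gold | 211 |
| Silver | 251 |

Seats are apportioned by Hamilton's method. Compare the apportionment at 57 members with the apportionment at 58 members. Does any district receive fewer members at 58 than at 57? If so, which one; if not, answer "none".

Green

At 57 seats: Red 25, Blue 8, Green 7, Gold 8, Silver 9.
At 58 seats: Red 26, Blue 8, Green 6, Gold 8, Silver 10.
Green drops from 7 to 6.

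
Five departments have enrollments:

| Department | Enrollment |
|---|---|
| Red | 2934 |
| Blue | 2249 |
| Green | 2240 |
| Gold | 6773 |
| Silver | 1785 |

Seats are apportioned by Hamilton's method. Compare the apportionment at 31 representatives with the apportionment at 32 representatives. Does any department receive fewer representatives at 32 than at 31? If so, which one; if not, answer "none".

none

At 31 seats: Red 6, Blue 4, Green 4, Gold 13, Silver 4.
At 32 seats: Red 6, Blue 4, Green 4, Gold 14, Silver 4.
No department's allocation decreased.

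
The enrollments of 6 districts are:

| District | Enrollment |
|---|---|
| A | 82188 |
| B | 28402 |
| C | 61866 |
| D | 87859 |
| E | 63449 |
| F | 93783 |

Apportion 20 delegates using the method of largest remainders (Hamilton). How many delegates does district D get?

Standard divisor: 417547 ÷ 20 ≈ 20877.35.
Standard quotas: A 3.9367, B 1.3604, C 2.9633, D 4.2083, E 3.0391, F 4.4921.
Lower quotas: A 3, B 1, C 2, D 4, E 3, F 4 (sum 17, leaving 3 seats).
Remainders in descending order: C 0.9633, A 0.9367, F 0.4921, B 0.3604, D 0.2083, E 0.0391.
Largest remainders: C, A, F receive the extra seats.
D receives 4.

4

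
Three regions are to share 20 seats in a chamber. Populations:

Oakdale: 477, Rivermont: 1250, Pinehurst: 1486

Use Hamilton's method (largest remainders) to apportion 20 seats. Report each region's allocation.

Oakdale 3; Rivermont 8; Pinehurst 9

Total 3213; standard divisor 3213/20 ≈ 160.65.
Standard quotas: Oakdale 2.969, Rivermont 7.781, Pinehurst 9.250.
Lower quotas: Oakdale 2, Rivermont 7, Pinehurst 9 (sum 18, leaving 2 seats).
Remainders in descending order: Oakdale 0.969, Rivermont 0.781, Pinehurst 0.250.
Largest remainders: Oakdale, Rivermont receive the extra seats.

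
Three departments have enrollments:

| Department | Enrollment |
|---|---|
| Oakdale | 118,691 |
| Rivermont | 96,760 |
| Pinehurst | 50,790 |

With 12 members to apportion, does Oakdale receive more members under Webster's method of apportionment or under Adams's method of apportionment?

Webster

Webster: Oakdale 6, Rivermont 4, Pinehurst 2.
Adams: Oakdale 5, Rivermont 4, Pinehurst 3.
Oakdale gets 6 under Webster and 5 under Adams.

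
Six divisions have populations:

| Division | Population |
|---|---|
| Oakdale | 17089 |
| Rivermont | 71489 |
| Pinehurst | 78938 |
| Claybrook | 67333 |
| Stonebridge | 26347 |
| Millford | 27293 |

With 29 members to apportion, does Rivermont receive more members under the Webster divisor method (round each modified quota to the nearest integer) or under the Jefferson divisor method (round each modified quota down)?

Webster: Oakdale 2, Rivermont 7, Pinehurst 8, Claybrook 6, Stonebridge 3, Millford 3.
Jefferson: Oakdale 1, Rivermont 8, Pinehurst 8, Claybrook 7, Stonebridge 2, Millford 3.
Rivermont gets 7 under Webster and 8 under Jefferson.

Jefferson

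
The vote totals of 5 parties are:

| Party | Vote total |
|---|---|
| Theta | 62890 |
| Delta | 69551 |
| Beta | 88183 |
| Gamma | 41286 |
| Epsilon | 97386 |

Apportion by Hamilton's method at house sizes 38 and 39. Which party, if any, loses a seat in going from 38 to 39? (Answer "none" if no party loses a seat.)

Gamma

At 38 seats: Theta 7, Delta 7, Beta 9, Gamma 5, Epsilon 10.
At 39 seats: Theta 7, Delta 7, Beta 10, Gamma 4, Epsilon 11.
Gamma drops from 5 to 4.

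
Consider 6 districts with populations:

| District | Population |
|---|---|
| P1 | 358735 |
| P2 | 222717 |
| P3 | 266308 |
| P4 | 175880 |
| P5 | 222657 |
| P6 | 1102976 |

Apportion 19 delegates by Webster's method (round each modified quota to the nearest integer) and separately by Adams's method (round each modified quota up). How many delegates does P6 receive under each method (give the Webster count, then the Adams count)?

9 and 8

Webster: P1 3, P2 2, P3 2, P4 1, P5 2, P6 9.
Adams: P1 3, P2 2, P3 2, P4 2, P5 2, P6 8.
P6 gets 9 under Webster and 8 under Adams.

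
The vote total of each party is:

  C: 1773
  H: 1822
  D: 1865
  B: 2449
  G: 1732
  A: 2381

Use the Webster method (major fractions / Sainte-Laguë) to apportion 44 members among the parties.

C 6, H 7, D 7, B 9, G 6, A 9

Standard divisor 12022/44 ≈ 273.227; standard quotas: C 6.489, H 6.668, D 6.826, B 8.963, G 6.339, A 8.714.
Rounding to the nearest integer gives C 6, H 7, D 7, B 9, G 6, A 9 — total 44, matching the house size, so no adjustment is needed.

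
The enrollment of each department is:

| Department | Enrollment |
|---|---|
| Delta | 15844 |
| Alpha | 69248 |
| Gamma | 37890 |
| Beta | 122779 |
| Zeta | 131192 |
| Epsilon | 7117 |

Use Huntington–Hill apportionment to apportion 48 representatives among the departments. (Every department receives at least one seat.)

With divisor 8058: modified quotas Delta 1.966, Alpha 8.594, Gamma 4.702, Beta 15.237, Zeta 16.281, Epsilon 0.883.
Geometric-mean thresholds: Delta √(1·2)=1.414, Alpha √(8·9)=8.485, Gamma √(4·5)=4.472, Beta √(15·16)=15.492, Zeta √(16·17)=16.492, Epsilon (min 1).
Each quota rounded against its threshold gives Delta 2, Alpha 9, Gamma 5, Beta 15, Zeta 16, Epsilon 1 (total 48).

Delta 2, Alpha 9, Gamma 5, Beta 15, Zeta 16, Epsilon 1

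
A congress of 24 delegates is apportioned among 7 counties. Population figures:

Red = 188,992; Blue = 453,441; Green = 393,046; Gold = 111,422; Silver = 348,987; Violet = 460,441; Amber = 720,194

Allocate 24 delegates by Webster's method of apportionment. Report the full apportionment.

Standard divisor 2676523/24 ≈ 111521.792; standard quotas: Red 1.695, Blue 4.066, Green 3.524, Gold 0.999, Silver 3.129, Violet 4.129, Amber 6.458.
Rounding to the nearest integer gives Red 2, Blue 4, Green 4, Gold 1, Silver 3, Violet 4, Amber 6 — total 24, matching the house size, so no adjustment is needed.

Red: 2; Blue: 4; Green: 4; Gold: 1; Silver: 3; Violet: 4; Amber: 6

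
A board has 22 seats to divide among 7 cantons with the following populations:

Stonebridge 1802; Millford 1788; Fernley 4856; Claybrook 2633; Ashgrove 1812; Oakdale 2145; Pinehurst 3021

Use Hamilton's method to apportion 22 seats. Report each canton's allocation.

Standard divisor: 18057 ÷ 22 ≈ 820.773.
Standard quotas: Stonebridge 2.195, Millford 2.178, Fernley 5.916, Claybrook 3.208, Ashgrove 2.208, Oakdale 2.613, Pinehurst 3.681.
Lower quotas: Stonebridge 2, Millford 2, Fernley 5, Claybrook 3, Ashgrove 2, Oakdale 2, Pinehurst 3 (sum 19, leaving 3 seats).
Remainders in descending order: Fernley 0.916, Pinehurst 0.681, Oakdale 0.613, Claybrook 0.208, Ashgrove 0.208, Stonebridge 0.195, Millford 0.178.
Largest remainders: Fernley, Pinehurst, Oakdale receive the extra seats.

Stonebridge=2, Millford=2, Fernley=6, Claybrook=3, Ashgrove=2, Oakdale=3, Pinehurst=4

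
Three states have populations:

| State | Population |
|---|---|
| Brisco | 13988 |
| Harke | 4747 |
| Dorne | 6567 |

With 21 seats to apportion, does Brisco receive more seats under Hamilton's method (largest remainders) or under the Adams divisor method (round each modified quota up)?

Hamilton

Hamilton: Brisco 12, Harke 4, Dorne 5.
Adams: Brisco 11, Harke 4, Dorne 6.
Brisco gets 12 under Hamilton and 11 under Adams.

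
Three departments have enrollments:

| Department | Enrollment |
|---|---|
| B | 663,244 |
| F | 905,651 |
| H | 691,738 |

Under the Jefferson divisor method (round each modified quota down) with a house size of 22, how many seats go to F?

Standard divisor 2260633/22 ≈ 102756.045; standard quotas: B 6.455, F 8.814, H 6.732.
Rounding down gives 6, 8, 6 = 20 seats, so the divisor must be adjusted.
With modified divisor 96800: modified quotas B 6.852, F 9.356, H 7.146.
Rounding down: B 6, F 9, H 7 (total 22).
F receives 9.

9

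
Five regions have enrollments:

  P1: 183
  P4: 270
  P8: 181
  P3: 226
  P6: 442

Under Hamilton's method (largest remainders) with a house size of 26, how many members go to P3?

Standard divisor: 1302 ÷ 26 ≈ 50.077.
Standard quotas: P1 3.654, P4 5.392, P8 3.614, P3 4.513, P6 8.826.
Lower quotas: P1 3, P4 5, P8 3, P3 4, P6 8 (sum 23, leaving 3 seats).
Remainders in descending order: P6 0.826, P1 0.654, P8 0.614, P3 0.513, P4 0.392.
Largest remainders: P6, P1, P8 receive the extra seats.
P3 receives 4.

4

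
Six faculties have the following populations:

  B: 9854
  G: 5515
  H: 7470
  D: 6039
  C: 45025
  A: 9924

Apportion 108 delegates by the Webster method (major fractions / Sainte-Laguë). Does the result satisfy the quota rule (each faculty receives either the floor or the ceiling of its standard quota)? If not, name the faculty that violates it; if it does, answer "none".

C

Standard quotas: B 12.696, G 7.105, H 9.624, D 7.780, C 58.009, A 12.786.
Webster allocation: B 13, G 7, H 10, D 8, C 57, A 13.
C has quota 58.009 (lower 58, upper 59) but receives 57 — outside the quota interval.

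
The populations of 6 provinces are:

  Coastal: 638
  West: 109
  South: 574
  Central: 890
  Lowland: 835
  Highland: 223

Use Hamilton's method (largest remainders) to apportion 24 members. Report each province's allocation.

Coastal=5; West=1; South=4; Central=6; Lowland=6; Highland=2

The standard divisor is 3269/24 ≈ 136.208.
Standard quotas: Coastal 4.684, West 0.800, South 4.214, Central 6.534, Lowland 6.130, Highland 1.637.
Lower quotas: Coastal 4, West 0, South 4, Central 6, Lowland 6, Highland 1 (sum 21, leaving 3 seats).
Remainders in descending order: West 0.800, Coastal 0.684, Highland 0.637, Central 0.534, South 0.214, Lowland 0.130.
Largest remainders: West, Coastal, Highland receive the extra seats.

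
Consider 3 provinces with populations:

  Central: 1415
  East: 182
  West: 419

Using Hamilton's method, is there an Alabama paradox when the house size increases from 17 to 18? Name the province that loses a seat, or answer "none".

East

At 17 seats: Central 12, East 2, West 3.
At 18 seats: Central 13, East 1, West 4.
East drops from 2 to 1.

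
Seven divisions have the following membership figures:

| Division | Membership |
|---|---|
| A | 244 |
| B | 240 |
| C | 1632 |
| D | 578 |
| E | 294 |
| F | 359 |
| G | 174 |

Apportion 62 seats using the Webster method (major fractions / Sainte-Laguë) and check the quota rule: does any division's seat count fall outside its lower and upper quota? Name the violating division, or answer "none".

Standard quotas: A 4.297, B 4.226, C 28.737, D 10.178, E 5.177, F 6.321, G 3.064.
Webster allocation: A 4, B 4, C 30, D 10, E 5, F 6, G 3.
C has quota 28.737 (lower 28, upper 29) but receives 30 — outside the quota interval.

C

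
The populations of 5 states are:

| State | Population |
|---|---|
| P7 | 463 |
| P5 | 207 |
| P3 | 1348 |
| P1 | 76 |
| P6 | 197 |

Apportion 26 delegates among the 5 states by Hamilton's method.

The standard divisor is 2291/26 ≈ 88.115.
Standard quotas: P7 5.254, P5 2.349, P3 15.298, P1 0.863, P6 2.236.
Lower quotas: P7 5, P5 2, P3 15, P1 0, P6 2 (sum 24, leaving 2 seats).
Remainders in descending order: P1 0.863, P5 0.349, P3 0.298, P7 0.254, P6 0.236.
Largest remainders: P1, P5 receive the extra seats.

P7: 5; P5: 3; P3: 15; P1: 1; P6: 2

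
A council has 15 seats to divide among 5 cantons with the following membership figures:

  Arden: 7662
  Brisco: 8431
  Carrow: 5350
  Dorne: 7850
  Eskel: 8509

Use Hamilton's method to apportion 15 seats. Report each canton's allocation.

Total 37802; standard divisor 37802/15 ≈ 2520.133.
Standard quotas: Arden 3.0403, Brisco 3.3455, Carrow 2.1229, Dorne 3.1149, Eskel 3.3764.
Lower quotas: Arden 3, Brisco 3, Carrow 2, Dorne 3, Eskel 3 (sum 14, leaving 1 seat).
Remainders in descending order: Eskel 0.3764, Brisco 0.3455, Carrow 0.1229, Dorne 0.1149, Arden 0.0403.
Largest remainder: Eskel receives the extra seat.

Arden 3, Brisco 3, Carrow 2, Dorne 3, Eskel 4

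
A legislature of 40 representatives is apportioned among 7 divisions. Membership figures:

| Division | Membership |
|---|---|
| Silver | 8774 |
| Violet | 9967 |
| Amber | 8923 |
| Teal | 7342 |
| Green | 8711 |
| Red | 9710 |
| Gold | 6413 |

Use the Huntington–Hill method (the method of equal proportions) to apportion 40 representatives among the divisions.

Silver 6; Violet 7; Amber 6; Teal 5; Green 6; Red 6; Gold 4

With divisor 1518: modified quotas Silver 5.780, Violet 6.566, Amber 5.878, Teal 4.837, Green 5.738, Red 6.397, Gold 4.225.
Geometric-mean thresholds: Silver √(5·6)=5.477, Violet √(6·7)=6.481, Amber √(5·6)=5.477, Teal √(4·5)=4.472, Green √(5·6)=5.477, Red √(6·7)=6.481, Gold √(4·5)=4.472.
Each quota rounded against its threshold gives Silver 6, Violet 7, Amber 6, Teal 5, Green 6, Red 6, Gold 4 (total 40).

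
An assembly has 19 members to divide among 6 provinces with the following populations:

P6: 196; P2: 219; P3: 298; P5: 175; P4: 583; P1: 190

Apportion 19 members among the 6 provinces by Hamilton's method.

P6 2, P2 3, P3 3, P5 2, P4 7, P1 2

Total 1661; standard divisor 1661/19 ≈ 87.421.
Standard quotas: P6 2.242, P2 2.505, P3 3.409, P5 2.002, P4 6.669, P1 2.173.
Lower quotas: P6 2, P2 2, P3 3, P5 2, P4 6, P1 2 (sum 17, leaving 2 seats).
Remainders in descending order: P4 0.669, P2 0.505, P3 0.409, P6 0.242, P1 0.173, P5 0.002.
Largest remainders: P4, P2 receive the extra seats.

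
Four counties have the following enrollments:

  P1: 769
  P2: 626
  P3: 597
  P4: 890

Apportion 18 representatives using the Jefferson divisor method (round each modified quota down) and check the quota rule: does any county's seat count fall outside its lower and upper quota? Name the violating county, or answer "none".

none

Standard quotas: P1 4.803, P2 3.910, P3 3.729, P4 5.559.
Jefferson allocation: P1 5, P2 4, P3 4, P4 5.
Every allocation lies between the lower and upper quota.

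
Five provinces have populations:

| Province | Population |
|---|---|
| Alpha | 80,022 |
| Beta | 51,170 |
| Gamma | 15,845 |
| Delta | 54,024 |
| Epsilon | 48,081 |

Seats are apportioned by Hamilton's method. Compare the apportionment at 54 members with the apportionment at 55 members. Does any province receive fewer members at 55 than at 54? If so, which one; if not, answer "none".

At 54 seats: Alpha 17, Beta 11, Gamma 4, Delta 12, Epsilon 10.
At 55 seats: Alpha 18, Beta 11, Gamma 3, Delta 12, Epsilon 11.
Gamma drops from 4 to 3.

Gamma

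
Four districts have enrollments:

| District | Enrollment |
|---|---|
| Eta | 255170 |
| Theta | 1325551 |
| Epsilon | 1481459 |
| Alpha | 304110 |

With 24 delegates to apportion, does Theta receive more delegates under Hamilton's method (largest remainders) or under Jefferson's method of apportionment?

Hamilton: Eta 2, Theta 9, Epsilon 11, Alpha 2.
Jefferson: Eta 1, Theta 10, Epsilon 11, Alpha 2.
Theta gets 9 under Hamilton and 10 under Jefferson.

Jefferson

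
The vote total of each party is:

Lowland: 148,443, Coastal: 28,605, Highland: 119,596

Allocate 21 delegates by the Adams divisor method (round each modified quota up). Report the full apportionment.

Lowland=10, Coastal=2, Highland=9

Standard divisor 296644/21 ≈ 14125.905; standard quotas: Lowland 10.509, Coastal 2.025, Highland 8.466.
Rounding up gives 11, 3, 9 = 23 seats, so the divisor must be adjusted.
With modified divisor 14900: modified quotas Lowland 9.963, Coastal 1.920, Highland 8.027.
Rounding up: Lowland 10, Coastal 2, Highland 9 (total 21).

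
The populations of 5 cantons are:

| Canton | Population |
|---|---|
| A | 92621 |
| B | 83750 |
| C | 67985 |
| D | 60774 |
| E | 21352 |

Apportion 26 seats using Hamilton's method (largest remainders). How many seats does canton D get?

The standard divisor is 326482/26 = 12557.
Standard quotas: A 7.3760, B 6.6696, C 5.4141, D 4.8399, E 1.7004.
Lower quotas: A 7, B 6, C 5, D 4, E 1 (sum 23, leaving 3 seats).
Remainders in descending order: D 0.8399, E 0.7004, B 0.6696, C 0.4141, A 0.3760.
The surplus seats go to D, E, B.
D receives 5.

5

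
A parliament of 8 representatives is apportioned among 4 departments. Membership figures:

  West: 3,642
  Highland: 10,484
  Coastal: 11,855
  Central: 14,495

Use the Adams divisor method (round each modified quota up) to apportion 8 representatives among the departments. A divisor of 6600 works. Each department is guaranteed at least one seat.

West 1, Highland 2, Coastal 2, Central 3

With modified divisor 6600: modified quotas West 0.552, Highland 1.588, Coastal 1.796, Central 2.196.
Rounding up: West 1, Highland 2, Coastal 2, Central 3 (total 8).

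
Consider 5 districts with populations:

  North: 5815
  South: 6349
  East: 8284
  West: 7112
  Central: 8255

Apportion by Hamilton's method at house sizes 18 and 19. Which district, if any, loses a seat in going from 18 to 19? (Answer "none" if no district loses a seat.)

none

At 18 seats: North 3, South 3, East 4, West 4, Central 4.
At 19 seats: North 3, South 3, East 5, West 4, Central 4.
No district's allocation decreased.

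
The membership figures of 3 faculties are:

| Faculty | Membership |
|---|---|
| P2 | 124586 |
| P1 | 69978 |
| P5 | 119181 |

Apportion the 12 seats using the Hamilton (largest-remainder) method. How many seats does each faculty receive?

The standard divisor is 313745/12 ≈ 26145.417.
Standard quotas: P2 4.7651, P1 2.6765, P5 4.5584.
Lower quotas: P2 4, P1 2, P5 4 (sum 10, leaving 2 seats).
Remainders in descending order: P2 0.7651, P1 0.6765, P5 0.5584.
Largest remainders: P2, P1 receive the extra seats.

P2 5, P1 3, P5 4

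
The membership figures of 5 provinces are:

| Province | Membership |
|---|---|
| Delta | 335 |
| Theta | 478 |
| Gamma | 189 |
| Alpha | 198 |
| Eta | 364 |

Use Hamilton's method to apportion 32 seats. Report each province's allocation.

The standard divisor is 1564/32 ≈ 48.875.
Standard quotas: Delta 6.854, Theta 9.780, Gamma 3.867, Alpha 4.051, Eta 7.448.
Lower quotas: Delta 6, Theta 9, Gamma 3, Alpha 4, Eta 7 (sum 29, leaving 3 seats).
Remainders in descending order: Gamma 0.867, Delta 0.854, Theta 0.780, Eta 0.448, Alpha 0.051.
The surplus seats go to Gamma, Delta, Theta.

Delta 7; Theta 10; Gamma 4; Alpha 4; Eta 7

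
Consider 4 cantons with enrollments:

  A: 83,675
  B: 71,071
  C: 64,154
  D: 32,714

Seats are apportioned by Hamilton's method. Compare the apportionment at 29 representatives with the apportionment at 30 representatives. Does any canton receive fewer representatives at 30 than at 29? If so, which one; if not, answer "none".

At 29 seats: A 10, B 8, C 7, D 4.
At 30 seats: A 10, B 8, C 8, D 4.
No canton's allocation decreased.

none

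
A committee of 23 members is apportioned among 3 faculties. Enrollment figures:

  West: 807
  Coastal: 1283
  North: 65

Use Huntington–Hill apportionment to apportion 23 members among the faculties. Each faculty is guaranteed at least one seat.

West: 9; Coastal: 13; North: 1

With divisor 95.1041: modified quotas West 8.485, Coastal 13.490, North 0.683.
Geometric-mean thresholds: West √(8·9)=8.485, Coastal √(13·14)=13.491, North (min 1).
Each quota rounded against its threshold gives West 9, Coastal 13, North 1 (total 23).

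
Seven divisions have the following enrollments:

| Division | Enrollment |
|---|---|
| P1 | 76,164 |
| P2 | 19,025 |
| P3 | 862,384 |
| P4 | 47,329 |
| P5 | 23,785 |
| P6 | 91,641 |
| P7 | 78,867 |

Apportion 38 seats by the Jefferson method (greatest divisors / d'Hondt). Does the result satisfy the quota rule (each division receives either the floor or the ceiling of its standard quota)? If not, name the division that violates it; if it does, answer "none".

Standard quotas: P1 2.413, P2 0.603, P3 27.327, P4 1.500, P5 0.754, P6 2.904, P7 2.499.
Jefferson allocation: P1 2, P2 0, P3 30, P4 1, P5 0, P6 3, P7 2.
P3 has quota 27.327 (lower 27, upper 28) but receives 30 — outside the quota interval.

P3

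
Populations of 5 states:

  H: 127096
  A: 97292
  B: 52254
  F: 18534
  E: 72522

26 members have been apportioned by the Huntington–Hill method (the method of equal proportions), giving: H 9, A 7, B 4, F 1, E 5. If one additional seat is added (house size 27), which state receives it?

H

Priority for the next seat is population ÷ (√(s·(s+1))).
Priorities: H 13397.095, A 13001.190, B 11684.350, F 13105.517, E 13240.645.
Highest priority: H.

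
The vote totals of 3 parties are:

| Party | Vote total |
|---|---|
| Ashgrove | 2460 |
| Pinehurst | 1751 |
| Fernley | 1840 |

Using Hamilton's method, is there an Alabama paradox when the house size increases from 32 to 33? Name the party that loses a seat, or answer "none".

At 32 seats: Ashgrove 13, Pinehurst 9, Fernley 10.
At 33 seats: Ashgrove 13, Pinehurst 10, Fernley 10.
No party's allocation decreased.

none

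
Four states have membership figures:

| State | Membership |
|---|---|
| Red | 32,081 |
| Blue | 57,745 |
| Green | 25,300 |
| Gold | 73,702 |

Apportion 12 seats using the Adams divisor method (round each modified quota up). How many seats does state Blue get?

Standard divisor 188828/12 ≈ 15735.667; standard quotas: Red 2.039, Blue 3.670, Green 1.608, Gold 4.684.
Rounding up gives 3, 4, 2, 5 = 14 seats, so the divisor must be adjusted.
With modified divisor 18800: modified quotas Red 1.706, Blue 3.072, Green 1.346, Gold 3.920.
Rounding up: Red 2, Blue 4, Green 2, Gold 4 (total 12).
Blue receives 4.

4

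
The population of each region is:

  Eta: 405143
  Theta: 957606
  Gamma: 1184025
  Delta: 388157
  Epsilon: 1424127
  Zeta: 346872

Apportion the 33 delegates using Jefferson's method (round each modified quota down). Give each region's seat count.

Eta: 3, Theta: 7, Gamma: 9, Delta: 2, Epsilon: 10, Zeta: 2

Standard divisor 4705930/33 ≈ 142603.939; standard quotas: Eta 2.841, Theta 6.715, Gamma 8.303, Delta 2.722, Epsilon 9.987, Zeta 2.432.
Rounding down gives 2, 6, 8, 2, 9, 2 = 29 seats, so the divisor must be adjusted.
With modified divisor 130500: modified quotas Eta 3.105, Theta 7.338, Gamma 9.073, Delta 2.974, Epsilon 10.913, Zeta 2.658.
Rounding down: Eta 3, Theta 7, Gamma 9, Delta 2, Epsilon 10, Zeta 2 (total 33).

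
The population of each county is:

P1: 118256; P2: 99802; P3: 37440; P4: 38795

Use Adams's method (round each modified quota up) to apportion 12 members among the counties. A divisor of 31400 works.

P1 4, P2 4, P3 2, P4 2

With modified divisor 31400: modified quotas P1 3.766, P2 3.178, P3 1.192, P4 1.236.
Rounding up: P1 4, P2 4, P3 2, P4 2 (total 12).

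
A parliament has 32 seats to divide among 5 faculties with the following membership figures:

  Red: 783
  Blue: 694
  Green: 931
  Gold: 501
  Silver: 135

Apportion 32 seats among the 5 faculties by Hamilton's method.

Red 8, Blue 7, Green 10, Gold 5, Silver 2

Total 3044; standard divisor 3044/32 ≈ 95.125.
Standard quotas: Red 8.231, Blue 7.296, Green 9.787, Gold 5.267, Silver 1.419.
Lower quotas: Red 8, Blue 7, Green 9, Gold 5, Silver 1 (sum 30, leaving 2 seats).
Remainders in descending order: Green 0.787, Silver 0.419, Blue 0.296, Gold 0.267, Red 0.231.
The surplus seats go to Green, Silver.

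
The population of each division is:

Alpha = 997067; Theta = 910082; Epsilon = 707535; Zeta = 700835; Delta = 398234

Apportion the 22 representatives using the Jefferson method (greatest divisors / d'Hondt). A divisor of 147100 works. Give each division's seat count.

With modified divisor 147100: modified quotas Alpha 6.778, Theta 6.187, Epsilon 4.810, Zeta 4.764, Delta 2.707.
Rounding down: Alpha 6, Theta 6, Epsilon 4, Zeta 4, Delta 2 (total 22).

Alpha: 6, Theta: 6, Epsilon: 4, Zeta: 4, Delta: 2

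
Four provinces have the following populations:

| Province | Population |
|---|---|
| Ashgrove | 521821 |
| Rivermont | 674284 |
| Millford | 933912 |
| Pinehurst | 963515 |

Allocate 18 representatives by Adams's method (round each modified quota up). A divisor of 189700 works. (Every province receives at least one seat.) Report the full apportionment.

Ashgrove: 3; Rivermont: 4; Millford: 5; Pinehurst: 6

With modified divisor 189700: modified quotas Ashgrove 2.751, Rivermont 3.554, Millford 4.923, Pinehurst 5.079.
Rounding up: Ashgrove 3, Rivermont 4, Millford 5, Pinehurst 6 (total 18).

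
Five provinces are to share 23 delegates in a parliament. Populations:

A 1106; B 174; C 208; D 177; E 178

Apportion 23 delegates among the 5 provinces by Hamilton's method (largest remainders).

A: 14, B: 2, C: 3, D: 2, E: 2

Total 1843; standard divisor 1843/23 ≈ 80.13.
Standard quotas: A 13.802, B 2.171, C 2.596, D 2.209, E 2.221.
Lower quotas: A 13, B 2, C 2, D 2, E 2 (sum 21, leaving 2 seats).
Remainders in descending order: A 0.802, C 0.596, E 0.221, D 0.209, B 0.171.
The surplus seats go to A, C.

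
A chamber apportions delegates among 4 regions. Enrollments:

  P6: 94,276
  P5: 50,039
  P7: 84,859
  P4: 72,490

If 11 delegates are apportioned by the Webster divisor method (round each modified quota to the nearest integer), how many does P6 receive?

Standard divisor 301664/11 ≈ 27424; standard quotas: P6 3.438, P5 1.825, P7 3.094, P4 2.643.
Rounding to the nearest integer gives P6 3, P5 2, P7 3, P4 3 — total 11, matching the house size, so no adjustment is needed.
P6 receives 3.

3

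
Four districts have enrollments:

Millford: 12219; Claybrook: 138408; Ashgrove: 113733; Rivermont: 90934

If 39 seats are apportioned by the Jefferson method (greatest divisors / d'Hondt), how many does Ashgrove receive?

13

Standard divisor 355294/39 ≈ 9110.103; standard quotas: Millford 1.341, Claybrook 15.193, Ashgrove 12.484, Rivermont 9.982.
Rounding down gives 1, 15, 12, 9 = 37 seats, so the divisor must be adjusted.
With modified divisor 8700: modified quotas Millford 1.404, Claybrook 15.909, Ashgrove 13.073, Rivermont 10.452.
Rounding down: Millford 1, Claybrook 15, Ashgrove 13, Rivermont 10 (total 39).
Ashgrove receives 13.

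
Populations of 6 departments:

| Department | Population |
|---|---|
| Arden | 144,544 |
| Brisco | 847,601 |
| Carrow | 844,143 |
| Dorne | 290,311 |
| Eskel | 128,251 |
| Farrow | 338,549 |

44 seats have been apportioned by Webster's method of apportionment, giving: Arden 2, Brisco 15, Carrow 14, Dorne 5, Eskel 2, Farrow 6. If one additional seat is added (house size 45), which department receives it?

Carrow

Priority for the next seat is population ÷ (current seats + 0.5).
Priorities: Arden 57817.600, Brisco 54683.935, Carrow 58216.759, Dorne 52783.818, Eskel 51300.400, Farrow 52084.462.
Highest priority: Carrow.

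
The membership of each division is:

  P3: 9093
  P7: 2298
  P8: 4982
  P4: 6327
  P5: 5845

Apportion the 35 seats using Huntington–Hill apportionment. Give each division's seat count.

P3=11; P7=3; P8=6; P4=8; P5=7

With divisor 818: modified quotas P3 11.116, P7 2.809, P8 6.090, P4 7.735, P5 7.145.
Geometric-mean thresholds: P3 √(11·12)=11.489, P7 √(2·3)=2.449, P8 √(6·7)=6.481, P4 √(7·8)=7.483, P5 √(7·8)=7.483.
Each quota rounded against its threshold gives P3 11, P7 3, P8 6, P4 8, P5 7 (total 35).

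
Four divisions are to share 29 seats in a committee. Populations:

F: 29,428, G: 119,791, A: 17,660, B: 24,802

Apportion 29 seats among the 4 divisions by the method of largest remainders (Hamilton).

Total 191681; standard divisor 191681/29 ≈ 6609.69.
Standard quotas: F 4.4523, G 18.1235, A 2.6718, B 3.7524.
Lower quotas: F 4, G 18, A 2, B 3 (sum 27, leaving 2 seats).
Remainders in descending order: B 0.7524, A 0.6718, F 0.4523, G 0.1235.
Largest remainders: B, A receive the extra seats.

F=4; G=18; A=3; B=4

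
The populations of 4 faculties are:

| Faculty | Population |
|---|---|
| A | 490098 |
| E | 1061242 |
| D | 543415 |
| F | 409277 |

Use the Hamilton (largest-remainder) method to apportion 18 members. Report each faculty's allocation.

A=3, E=8, D=4, F=3

Total 2504032; standard divisor 2504032/18 ≈ 139112.889.
Standard quotas: A 3.5230, E 7.6286, D 3.9063, F 2.9420.
Lower quotas: A 3, E 7, D 3, F 2 (sum 15, leaving 3 seats).
Remainders in descending order: F 0.9420, D 0.9063, E 0.6286, A 0.5230.
The surplus seats go to F, D, E.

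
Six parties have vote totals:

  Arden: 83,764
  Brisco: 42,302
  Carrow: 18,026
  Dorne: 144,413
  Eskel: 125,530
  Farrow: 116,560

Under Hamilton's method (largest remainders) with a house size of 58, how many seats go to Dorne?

The standard divisor is 530595/58 ≈ 9148.19.
Standard quotas: Arden 9.1563, Brisco 4.6241, Carrow 1.9704, Dorne 15.7860, Eskel 13.7218, Farrow 12.7413.
Lower quotas: Arden 9, Brisco 4, Carrow 1, Dorne 15, Eskel 13, Farrow 12 (sum 54, leaving 4 seats).
Remainders in descending order: Carrow 0.9704, Dorne 0.7860, Farrow 0.7413, Eskel 0.7218, Brisco 0.6241, Arden 0.1563.
Largest remainders: Carrow, Dorne, Farrow, Eskel receive the extra seats.
Dorne receives 16.

16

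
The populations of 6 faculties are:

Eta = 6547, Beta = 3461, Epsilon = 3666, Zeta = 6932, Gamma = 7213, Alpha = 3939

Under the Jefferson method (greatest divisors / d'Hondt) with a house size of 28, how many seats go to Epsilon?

Standard divisor 31758/28 ≈ 1134.214; standard quotas: Eta 5.772, Beta 3.051, Epsilon 3.232, Zeta 6.112, Gamma 6.359, Alpha 3.473.
Rounding down gives 5, 3, 3, 6, 6, 3 = 26 seats, so the divisor must be adjusted.
With modified divisor 1000: modified quotas Eta 6.547, Beta 3.461, Epsilon 3.666, Zeta 6.932, Gamma 7.213, Alpha 3.939.
Rounding down: Eta 6, Beta 3, Epsilon 3, Zeta 6, Gamma 7, Alpha 3 (total 28).
Epsilon receives 3.

3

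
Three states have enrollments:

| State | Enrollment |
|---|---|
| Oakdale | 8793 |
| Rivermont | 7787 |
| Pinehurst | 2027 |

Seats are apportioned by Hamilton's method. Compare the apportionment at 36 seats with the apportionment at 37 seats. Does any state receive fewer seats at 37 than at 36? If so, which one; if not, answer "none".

none

At 36 seats: Oakdale 17, Rivermont 15, Pinehurst 4.
At 37 seats: Oakdale 18, Rivermont 15, Pinehurst 4.
No state's allocation decreased.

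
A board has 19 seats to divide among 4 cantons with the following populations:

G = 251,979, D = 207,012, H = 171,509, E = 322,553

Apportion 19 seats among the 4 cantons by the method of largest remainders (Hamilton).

G: 5; D: 4; H: 3; E: 7

Total 953053; standard divisor 953053/19 ≈ 50160.684.
Standard quotas: G 5.0234, D 4.1270, H 3.4192, E 6.4304.
Lower quotas: G 5, D 4, H 3, E 6 (sum 18, leaving 1 seat).
Remainders in descending order: E 0.4304, H 0.4192, D 0.1270, G 0.0234.
Largest remainder: E receives the extra seat.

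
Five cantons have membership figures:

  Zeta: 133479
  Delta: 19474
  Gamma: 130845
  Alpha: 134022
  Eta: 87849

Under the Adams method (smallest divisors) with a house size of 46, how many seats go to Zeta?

12

Standard divisor 505669/46 ≈ 10992.804; standard quotas: Zeta 12.142, Delta 1.772, Gamma 11.903, Alpha 12.192, Eta 7.992.
Rounding up gives 13, 2, 12, 13, 8 = 48 seats, so the divisor must be adjusted.
With modified divisor 11500: modified quotas Zeta 11.607, Delta 1.693, Gamma 11.378, Alpha 11.654, Eta 7.639.
Rounding up: Zeta 12, Delta 2, Gamma 12, Alpha 12, Eta 8 (total 46).
Zeta receives 12.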